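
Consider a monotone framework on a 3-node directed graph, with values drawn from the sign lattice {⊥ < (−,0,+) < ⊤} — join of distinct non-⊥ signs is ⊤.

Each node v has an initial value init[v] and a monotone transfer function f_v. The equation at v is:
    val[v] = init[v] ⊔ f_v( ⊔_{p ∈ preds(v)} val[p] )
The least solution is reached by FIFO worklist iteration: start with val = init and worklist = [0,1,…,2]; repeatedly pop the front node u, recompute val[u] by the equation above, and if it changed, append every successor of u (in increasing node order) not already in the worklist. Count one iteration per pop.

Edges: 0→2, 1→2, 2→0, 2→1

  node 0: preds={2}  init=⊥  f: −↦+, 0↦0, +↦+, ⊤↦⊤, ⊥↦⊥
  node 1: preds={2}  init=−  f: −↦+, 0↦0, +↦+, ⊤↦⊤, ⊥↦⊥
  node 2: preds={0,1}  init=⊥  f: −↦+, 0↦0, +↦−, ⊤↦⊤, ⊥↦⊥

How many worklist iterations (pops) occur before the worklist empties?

9

Iteration log — 9 steps:
  step 1. node 0  ⊔preds=⊥  new=⊥  stable
  step 2. node 1  ⊔preds=⊥  new=−  stable
  step 3. node 2  ⊔preds=−  new=+  old=⊥  +wl: 0,1
  step 4. node 0  ⊔preds=+  new=+  old=⊥  +wl: 2
  step 5. node 1  ⊔preds=+  new=⊤  old=−  +wl: 
  step 6. node 2  ⊔preds=⊤  new=⊤  old=+  +wl: 0,1
  step 7. node 0  ⊔preds=⊤  new=⊤  old=+  +wl: 2
  step 8. node 1  ⊔preds=⊤  new=⊤  stable
  step 9. node 2  ⊔preds=⊤  new=⊤  stable

Least fixpoint reached:
  node 0: ⊤
  node 1: ⊤
  node 2: ⊤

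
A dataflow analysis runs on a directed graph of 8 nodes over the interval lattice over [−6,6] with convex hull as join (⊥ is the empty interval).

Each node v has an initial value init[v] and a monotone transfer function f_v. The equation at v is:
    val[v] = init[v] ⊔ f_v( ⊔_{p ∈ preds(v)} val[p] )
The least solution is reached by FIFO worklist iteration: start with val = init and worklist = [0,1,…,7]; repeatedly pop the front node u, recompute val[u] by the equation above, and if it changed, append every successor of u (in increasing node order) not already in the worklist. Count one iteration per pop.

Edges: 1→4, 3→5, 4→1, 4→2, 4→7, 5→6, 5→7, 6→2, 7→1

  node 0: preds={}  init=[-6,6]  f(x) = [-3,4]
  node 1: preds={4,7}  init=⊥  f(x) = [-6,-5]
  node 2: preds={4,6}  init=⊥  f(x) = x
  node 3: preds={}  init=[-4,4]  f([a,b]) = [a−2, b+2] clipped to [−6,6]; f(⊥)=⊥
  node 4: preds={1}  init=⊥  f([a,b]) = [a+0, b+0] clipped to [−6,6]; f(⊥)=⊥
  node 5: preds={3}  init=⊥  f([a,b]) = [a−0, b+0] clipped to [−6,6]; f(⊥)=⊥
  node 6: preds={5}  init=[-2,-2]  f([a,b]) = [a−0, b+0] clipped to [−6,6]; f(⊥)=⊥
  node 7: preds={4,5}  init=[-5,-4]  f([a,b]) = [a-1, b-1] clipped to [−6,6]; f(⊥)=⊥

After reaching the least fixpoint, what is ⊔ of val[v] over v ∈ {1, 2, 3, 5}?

[-6,4]

Iteration log — 10 steps:
  step 1. node 0  ⊔preds=⊥  new=[-6,6]  stable
  step 2. node 1  ⊔preds=[-5,-4]  new=[-6,-5]  old=⊥  +wl: 
  step 3. node 2  ⊔preds=[-2,-2]  new=[-2,-2]  old=⊥  +wl: 
  step 4. node 3  ⊔preds=⊥  new=[-4,4]  stable
  step 5. node 4  ⊔preds=[-6,-5]  new=[-6,-5]  old=⊥  +wl: 1,2
  step 6. node 5  ⊔preds=[-4,4]  new=[-4,4]  old=⊥  +wl: 
  step 7. node 6  ⊔preds=[-4,4]  new=[-4,4]  old=[-2,-2]  +wl: 
  step 8. node 7  ⊔preds=[-6,4]  new=[-6,3]  old=[-5,-4]  +wl: 
  step 9. node 1  ⊔preds=[-6,3]  new=[-6,-5]  stable
  step 10. node 2  ⊔preds=[-6,4]  new=[-6,4]  old=[-2,-2]  +wl: 

Least fixpoint reached:
  node 0: [-6,6]
  node 1: [-6,-5]
  node 2: [-6,4]
  node 3: [-4,4]
  node 4: [-6,-5]
  node 5: [-4,4]
  node 6: [-4,4]
  node 7: [-6,3]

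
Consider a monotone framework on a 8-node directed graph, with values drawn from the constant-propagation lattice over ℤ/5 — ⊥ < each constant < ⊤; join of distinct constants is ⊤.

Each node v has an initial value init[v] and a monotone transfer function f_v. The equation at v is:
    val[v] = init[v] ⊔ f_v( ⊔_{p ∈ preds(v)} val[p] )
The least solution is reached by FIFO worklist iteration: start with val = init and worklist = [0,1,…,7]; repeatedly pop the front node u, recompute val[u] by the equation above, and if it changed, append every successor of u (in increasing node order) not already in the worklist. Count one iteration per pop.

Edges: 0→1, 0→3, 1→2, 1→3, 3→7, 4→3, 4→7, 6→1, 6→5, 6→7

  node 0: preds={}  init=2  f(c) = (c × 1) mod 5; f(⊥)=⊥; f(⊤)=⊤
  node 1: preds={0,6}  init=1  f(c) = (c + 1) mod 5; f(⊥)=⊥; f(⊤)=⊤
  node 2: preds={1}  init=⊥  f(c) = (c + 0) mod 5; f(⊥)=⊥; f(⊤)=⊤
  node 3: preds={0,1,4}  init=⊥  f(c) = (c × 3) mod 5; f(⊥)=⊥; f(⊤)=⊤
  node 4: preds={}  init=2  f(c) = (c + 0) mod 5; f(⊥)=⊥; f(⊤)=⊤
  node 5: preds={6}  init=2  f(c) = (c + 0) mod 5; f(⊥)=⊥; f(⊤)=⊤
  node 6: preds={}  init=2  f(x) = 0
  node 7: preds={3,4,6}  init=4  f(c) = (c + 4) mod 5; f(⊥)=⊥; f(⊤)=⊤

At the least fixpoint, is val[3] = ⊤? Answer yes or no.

Trace (10 dequeues):
  [1] u=0 | in ⊥ | out 2 | ==
  [2] u=1 | in 2 | out ⊤ | prev 1 | push {}
  [3] u=2 | in ⊤ | out ⊤ | prev ⊥ | push {}
  [4] u=3 | in ⊤ | out ⊤ | prev ⊥ | push {}
  [5] u=4 | in ⊥ | out 2 | ==
  [6] u=5 | in 2 | out 2 | ==
  [7] u=6 | in ⊥ | out ⊤ | prev 2 | push {1,5}
  [8] u=7 | in ⊤ | out ⊤ | prev 4 | push {}
  [9] u=1 | in ⊤ | out ⊤ | ==
  [10] u=5 | in ⊤ | out ⊤ | prev 2 | push {}

Converged values:
  [0] 2
  [1] ⊤
  [2] ⊤
  [3] ⊤
  [4] 2
  [5] ⊤
  [6] ⊤
  [7] ⊤

yes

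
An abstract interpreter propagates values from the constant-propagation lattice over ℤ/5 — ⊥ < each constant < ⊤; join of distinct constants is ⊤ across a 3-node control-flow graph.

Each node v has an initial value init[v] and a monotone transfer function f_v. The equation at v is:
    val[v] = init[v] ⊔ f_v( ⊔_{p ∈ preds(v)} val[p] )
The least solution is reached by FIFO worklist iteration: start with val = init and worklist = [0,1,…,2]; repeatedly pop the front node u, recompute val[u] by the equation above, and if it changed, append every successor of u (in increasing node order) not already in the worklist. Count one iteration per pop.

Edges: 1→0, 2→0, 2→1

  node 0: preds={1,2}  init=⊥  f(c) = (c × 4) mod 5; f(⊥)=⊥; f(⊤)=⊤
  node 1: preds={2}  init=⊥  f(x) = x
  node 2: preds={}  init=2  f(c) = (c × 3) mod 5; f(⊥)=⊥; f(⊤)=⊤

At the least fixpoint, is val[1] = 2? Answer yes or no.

yes

Worklist (4 pops):
  #1 pop 0: in=2 → 3 (was ⊥); enqueue []
  #2 pop 1: in=2 → 2 (was ⊥); enqueue [0]
  #3 pop 2: in=⊥ → 2 (no change)
  #4 pop 0: in=2 → 3 (no change)

Fixpoint:
  val[0] = 3
  val[1] = 2
  val[2] = 2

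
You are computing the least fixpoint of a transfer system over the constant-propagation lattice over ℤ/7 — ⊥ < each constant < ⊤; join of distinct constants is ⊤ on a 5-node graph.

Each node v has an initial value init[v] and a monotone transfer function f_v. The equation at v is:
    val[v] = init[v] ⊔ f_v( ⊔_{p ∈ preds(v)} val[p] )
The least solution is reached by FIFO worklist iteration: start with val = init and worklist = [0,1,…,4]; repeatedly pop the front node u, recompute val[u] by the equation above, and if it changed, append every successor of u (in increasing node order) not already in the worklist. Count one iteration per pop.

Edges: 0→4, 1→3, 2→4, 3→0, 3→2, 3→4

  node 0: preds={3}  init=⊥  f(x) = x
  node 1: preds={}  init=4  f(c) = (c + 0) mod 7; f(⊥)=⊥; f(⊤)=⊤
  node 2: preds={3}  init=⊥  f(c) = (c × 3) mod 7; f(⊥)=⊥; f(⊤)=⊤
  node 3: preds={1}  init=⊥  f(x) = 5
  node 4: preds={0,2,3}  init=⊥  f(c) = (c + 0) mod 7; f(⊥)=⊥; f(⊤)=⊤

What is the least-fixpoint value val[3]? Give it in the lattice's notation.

Worklist (8 pops):
  #1 pop 0: in=⊥ → ⊥ (no change)
  #2 pop 1: in=⊥ → 4 (no change)
  #3 pop 2: in=⊥ → ⊥ (no change)
  #4 pop 3: in=4 → 5 (was ⊥); enqueue [0,2]
  #5 pop 4: in=5 → 5 (was ⊥); enqueue []
  #6 pop 0: in=5 → 5 (was ⊥); enqueue [4]
  #7 pop 2: in=5 → 1 (was ⊥); enqueue []
  #8 pop 4: in=⊤ → ⊤ (was 5); enqueue []

Fixpoint:
  val[0] = 5
  val[1] = 4
  val[2] = 1
  val[3] = 5
  val[4] = ⊤

5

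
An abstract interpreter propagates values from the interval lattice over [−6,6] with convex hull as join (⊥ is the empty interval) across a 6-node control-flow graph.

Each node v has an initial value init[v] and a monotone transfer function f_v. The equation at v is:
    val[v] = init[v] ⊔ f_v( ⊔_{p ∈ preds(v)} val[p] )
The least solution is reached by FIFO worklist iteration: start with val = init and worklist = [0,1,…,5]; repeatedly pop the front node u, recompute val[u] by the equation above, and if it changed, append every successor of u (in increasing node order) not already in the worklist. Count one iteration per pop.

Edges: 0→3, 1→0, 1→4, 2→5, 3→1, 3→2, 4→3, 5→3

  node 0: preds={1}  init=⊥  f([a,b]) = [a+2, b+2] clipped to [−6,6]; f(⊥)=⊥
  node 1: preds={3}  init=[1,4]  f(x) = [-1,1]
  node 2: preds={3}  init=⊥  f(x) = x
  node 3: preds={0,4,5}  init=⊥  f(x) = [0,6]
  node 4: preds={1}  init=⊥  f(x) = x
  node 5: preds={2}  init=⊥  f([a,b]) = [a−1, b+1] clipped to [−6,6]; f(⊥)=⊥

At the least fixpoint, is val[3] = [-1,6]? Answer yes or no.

Worklist (12 pops):
  #1 pop 0: in=[1,4] → [3,6] (was ⊥); enqueue []
  #2 pop 1: in=⊥ → [-1,4] (was [1,4]); enqueue [0]
  #3 pop 2: in=⊥ → ⊥ (no change)
  #4 pop 3: in=[3,6] → [0,6] (was ⊥); enqueue [1,2]
  #5 pop 4: in=[-1,4] → [-1,4] (was ⊥); enqueue [3]
  #6 pop 5: in=⊥ → ⊥ (no change)
  #7 pop 0: in=[-1,4] → [1,6] (was [3,6]); enqueue []
  #8 pop 1: in=[0,6] → [-1,4] (no change)
  #9 pop 2: in=[0,6] → [0,6] (was ⊥); enqueue [5]
  #10 pop 3: in=[-1,6] → [0,6] (no change)
  #11 pop 5: in=[0,6] → [-1,6] (was ⊥); enqueue [3]
  #12 pop 3: in=[-1,6] → [0,6] (no change)

Fixpoint:
  val[0] = [1,6]
  val[1] = [-1,4]
  val[2] = [0,6]
  val[3] = [0,6]
  val[4] = [-1,4]
  val[5] = [-1,6]

no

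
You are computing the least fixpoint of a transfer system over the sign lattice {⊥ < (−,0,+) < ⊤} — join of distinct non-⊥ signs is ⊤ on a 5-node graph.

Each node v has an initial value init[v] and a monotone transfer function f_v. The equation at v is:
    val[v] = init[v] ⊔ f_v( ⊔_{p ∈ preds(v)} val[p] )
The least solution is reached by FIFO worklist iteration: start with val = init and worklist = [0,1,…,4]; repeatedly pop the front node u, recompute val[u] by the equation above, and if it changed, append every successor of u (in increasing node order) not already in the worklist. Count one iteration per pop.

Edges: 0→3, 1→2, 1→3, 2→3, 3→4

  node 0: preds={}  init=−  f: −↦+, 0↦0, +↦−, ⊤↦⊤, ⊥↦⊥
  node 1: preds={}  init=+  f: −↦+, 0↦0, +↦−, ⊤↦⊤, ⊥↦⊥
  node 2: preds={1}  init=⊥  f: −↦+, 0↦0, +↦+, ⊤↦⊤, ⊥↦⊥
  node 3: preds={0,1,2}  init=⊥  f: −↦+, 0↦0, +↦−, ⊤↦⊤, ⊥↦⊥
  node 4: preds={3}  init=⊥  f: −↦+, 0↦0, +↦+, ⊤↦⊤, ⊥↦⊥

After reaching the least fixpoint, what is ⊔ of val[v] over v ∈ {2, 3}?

⊤

Worklist (5 pops):
  #1 pop 0: in=⊥ → − (no change)
  #2 pop 1: in=⊥ → + (no change)
  #3 pop 2: in=+ → + (was ⊥); enqueue []
  #4 pop 3: in=⊤ → ⊤ (was ⊥); enqueue []
  #5 pop 4: in=⊤ → ⊤ (was ⊥); enqueue []

Fixpoint:
  val[0] = −
  val[1] = +
  val[2] = +
  val[3] = ⊤
  val[4] = ⊤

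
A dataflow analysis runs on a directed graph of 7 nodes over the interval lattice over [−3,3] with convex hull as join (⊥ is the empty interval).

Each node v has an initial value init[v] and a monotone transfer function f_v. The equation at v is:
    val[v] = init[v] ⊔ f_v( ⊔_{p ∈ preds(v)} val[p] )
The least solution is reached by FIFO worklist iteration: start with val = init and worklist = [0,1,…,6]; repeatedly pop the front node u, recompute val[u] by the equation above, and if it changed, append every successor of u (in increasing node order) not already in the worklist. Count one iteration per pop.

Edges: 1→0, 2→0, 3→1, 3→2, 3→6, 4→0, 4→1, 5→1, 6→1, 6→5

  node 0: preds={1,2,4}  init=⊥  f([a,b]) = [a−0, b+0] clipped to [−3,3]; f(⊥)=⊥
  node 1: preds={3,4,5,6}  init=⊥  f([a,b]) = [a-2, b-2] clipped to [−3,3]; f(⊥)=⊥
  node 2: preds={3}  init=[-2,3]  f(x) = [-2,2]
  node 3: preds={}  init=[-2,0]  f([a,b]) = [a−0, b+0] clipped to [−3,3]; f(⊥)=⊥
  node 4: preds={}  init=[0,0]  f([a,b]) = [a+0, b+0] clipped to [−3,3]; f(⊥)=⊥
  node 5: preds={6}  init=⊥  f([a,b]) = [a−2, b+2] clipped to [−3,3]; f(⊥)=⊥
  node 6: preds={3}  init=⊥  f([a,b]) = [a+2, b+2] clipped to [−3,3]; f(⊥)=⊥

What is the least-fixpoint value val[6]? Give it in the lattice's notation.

[0,2]

Worklist (13 pops):
  #1 pop 0: in=[-2,3] → [-2,3] (was ⊥); enqueue []
  #2 pop 1: in=[-2,0] → [-3,-2] (was ⊥); enqueue [0]
  #3 pop 2: in=[-2,0] → [-2,3] (no change)
  #4 pop 3: in=⊥ → [-2,0] (no change)
  #5 pop 4: in=⊥ → [0,0] (no change)
  #6 pop 5: in=⊥ → ⊥ (no change)
  #7 pop 6: in=[-2,0] → [0,2] (was ⊥); enqueue [1,5]
  #8 pop 0: in=[-3,3] → [-3,3] (was [-2,3]); enqueue []
  #9 pop 1: in=[-2,2] → [-3,0] (was [-3,-2]); enqueue [0]
  #10 pop 5: in=[0,2] → [-2,3] (was ⊥); enqueue [1]
  #11 pop 0: in=[-3,3] → [-3,3] (no change)
  #12 pop 1: in=[-2,3] → [-3,1] (was [-3,0]); enqueue [0]
  #13 pop 0: in=[-3,3] → [-3,3] (no change)

Fixpoint:
  val[0] = [-3,3]
  val[1] = [-3,1]
  val[2] = [-2,3]
  val[3] = [-2,0]
  val[4] = [0,0]
  val[5] = [-2,3]
  val[6] = [0,2]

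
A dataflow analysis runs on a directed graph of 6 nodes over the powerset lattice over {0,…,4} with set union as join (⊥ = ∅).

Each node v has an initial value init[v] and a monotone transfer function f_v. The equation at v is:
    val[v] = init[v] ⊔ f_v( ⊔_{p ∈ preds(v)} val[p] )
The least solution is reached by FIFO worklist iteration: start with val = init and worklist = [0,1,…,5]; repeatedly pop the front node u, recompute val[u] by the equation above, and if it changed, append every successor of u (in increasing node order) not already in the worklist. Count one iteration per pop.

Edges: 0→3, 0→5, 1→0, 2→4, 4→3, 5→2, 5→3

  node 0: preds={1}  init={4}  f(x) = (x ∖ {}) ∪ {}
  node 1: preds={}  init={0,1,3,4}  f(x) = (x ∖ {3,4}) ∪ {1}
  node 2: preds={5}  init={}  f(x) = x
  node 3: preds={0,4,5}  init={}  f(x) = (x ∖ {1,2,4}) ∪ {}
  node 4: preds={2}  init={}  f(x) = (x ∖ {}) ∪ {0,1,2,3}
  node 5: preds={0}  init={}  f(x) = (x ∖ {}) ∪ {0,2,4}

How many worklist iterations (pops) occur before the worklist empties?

Trace (10 dequeues):
  [1] u=0 | in {0,1,3,4} | out {0,1,3,4} | prev {4} | push {}
  [2] u=1 | in {} | out {0,1,3,4} | ==
  [3] u=2 | in {} | out {} | ==
  [4] u=3 | in {0,1,3,4} | out {0,3} | prev {} | push {}
  [5] u=4 | in {} | out {0,1,2,3} | prev {} | push {3}
  [6] u=5 | in {0,1,3,4} | out {0,1,2,3,4} | prev {} | push {2}
  [7] u=3 | in {0,1,2,3,4} | out {0,3} | ==
  [8] u=2 | in {0,1,2,3,4} | out {0,1,2,3,4} | prev {} | push {4}
  [9] u=4 | in {0,1,2,3,4} | out {0,1,2,3,4} | prev {0,1,2,3} | push {3}
  [10] u=3 | in {0,1,2,3,4} | out {0,3} | ==

Converged values:
  [0] {0,1,3,4}
  [1] {0,1,3,4}
  [2] {0,1,2,3,4}
  [3] {0,3}
  [4] {0,1,2,3,4}
  [5] {0,1,2,3,4}

10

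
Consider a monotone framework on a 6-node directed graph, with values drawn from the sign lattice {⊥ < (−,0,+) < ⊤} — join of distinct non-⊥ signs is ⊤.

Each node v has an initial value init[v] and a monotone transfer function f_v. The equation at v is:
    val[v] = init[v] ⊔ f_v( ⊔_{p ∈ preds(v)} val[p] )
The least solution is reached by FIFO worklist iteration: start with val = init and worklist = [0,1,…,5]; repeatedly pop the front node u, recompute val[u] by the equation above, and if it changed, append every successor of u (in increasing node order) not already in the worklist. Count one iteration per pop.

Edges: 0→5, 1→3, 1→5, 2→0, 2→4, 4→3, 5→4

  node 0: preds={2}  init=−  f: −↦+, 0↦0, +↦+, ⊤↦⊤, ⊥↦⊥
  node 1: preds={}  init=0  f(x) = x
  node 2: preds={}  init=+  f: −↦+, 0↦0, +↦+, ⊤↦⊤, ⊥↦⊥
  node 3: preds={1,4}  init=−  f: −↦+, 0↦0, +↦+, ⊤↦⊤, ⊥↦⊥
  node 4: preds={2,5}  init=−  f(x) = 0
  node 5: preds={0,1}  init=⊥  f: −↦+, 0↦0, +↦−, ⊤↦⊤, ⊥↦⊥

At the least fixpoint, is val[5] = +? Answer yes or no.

no

Trace (8 dequeues):
  [1] u=0 | in + | out ⊤ | prev − | push {}
  [2] u=1 | in ⊥ | out 0 | ==
  [3] u=2 | in ⊥ | out + | ==
  [4] u=3 | in ⊤ | out ⊤ | prev − | push {}
  [5] u=4 | in + | out ⊤ | prev − | push {3}
  [6] u=5 | in ⊤ | out ⊤ | prev ⊥ | push {4}
  [7] u=3 | in ⊤ | out ⊤ | ==
  [8] u=4 | in ⊤ | out ⊤ | ==

Converged values:
  [0] ⊤
  [1] 0
  [2] +
  [3] ⊤
  [4] ⊤
  [5] ⊤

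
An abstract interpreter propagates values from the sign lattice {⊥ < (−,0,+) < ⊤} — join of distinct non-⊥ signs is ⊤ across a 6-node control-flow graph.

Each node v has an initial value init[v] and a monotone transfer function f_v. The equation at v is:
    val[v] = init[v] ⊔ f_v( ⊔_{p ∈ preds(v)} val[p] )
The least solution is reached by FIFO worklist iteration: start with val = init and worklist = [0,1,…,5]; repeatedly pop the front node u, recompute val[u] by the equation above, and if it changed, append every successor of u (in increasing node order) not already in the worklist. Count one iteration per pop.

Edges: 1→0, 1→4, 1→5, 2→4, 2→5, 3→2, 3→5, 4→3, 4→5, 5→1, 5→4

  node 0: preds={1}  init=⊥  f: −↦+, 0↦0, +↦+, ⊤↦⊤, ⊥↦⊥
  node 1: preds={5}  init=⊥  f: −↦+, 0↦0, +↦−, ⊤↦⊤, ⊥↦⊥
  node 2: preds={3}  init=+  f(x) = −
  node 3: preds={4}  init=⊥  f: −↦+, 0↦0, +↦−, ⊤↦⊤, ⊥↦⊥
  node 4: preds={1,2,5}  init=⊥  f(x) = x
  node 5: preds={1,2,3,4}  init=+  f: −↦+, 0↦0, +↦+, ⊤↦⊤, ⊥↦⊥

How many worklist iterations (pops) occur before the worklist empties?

Worklist (13 pops):
  #1 pop 0: in=⊥ → ⊥ (no change)
  #2 pop 1: in=+ → − (was ⊥); enqueue [0]
  #3 pop 2: in=⊥ → ⊤ (was +); enqueue []
  #4 pop 3: in=⊥ → ⊥ (no change)
  #5 pop 4: in=⊤ → ⊤ (was ⊥); enqueue [3]
  #6 pop 5: in=⊤ → ⊤ (was +); enqueue [1,4]
  #7 pop 0: in=− → + (was ⊥); enqueue []
  #8 pop 3: in=⊤ → ⊤ (was ⊥); enqueue [2,5]
  #9 pop 1: in=⊤ → ⊤ (was −); enqueue [0]
  #10 pop 4: in=⊤ → ⊤ (no change)
  #11 pop 2: in=⊤ → ⊤ (no change)
  #12 pop 5: in=⊤ → ⊤ (no change)
  #13 pop 0: in=⊤ → ⊤ (was +); enqueue []

Fixpoint:
  val[0] = ⊤
  val[1] = ⊤
  val[2] = ⊤
  val[3] = ⊤
  val[4] = ⊤
  val[5] = ⊤

13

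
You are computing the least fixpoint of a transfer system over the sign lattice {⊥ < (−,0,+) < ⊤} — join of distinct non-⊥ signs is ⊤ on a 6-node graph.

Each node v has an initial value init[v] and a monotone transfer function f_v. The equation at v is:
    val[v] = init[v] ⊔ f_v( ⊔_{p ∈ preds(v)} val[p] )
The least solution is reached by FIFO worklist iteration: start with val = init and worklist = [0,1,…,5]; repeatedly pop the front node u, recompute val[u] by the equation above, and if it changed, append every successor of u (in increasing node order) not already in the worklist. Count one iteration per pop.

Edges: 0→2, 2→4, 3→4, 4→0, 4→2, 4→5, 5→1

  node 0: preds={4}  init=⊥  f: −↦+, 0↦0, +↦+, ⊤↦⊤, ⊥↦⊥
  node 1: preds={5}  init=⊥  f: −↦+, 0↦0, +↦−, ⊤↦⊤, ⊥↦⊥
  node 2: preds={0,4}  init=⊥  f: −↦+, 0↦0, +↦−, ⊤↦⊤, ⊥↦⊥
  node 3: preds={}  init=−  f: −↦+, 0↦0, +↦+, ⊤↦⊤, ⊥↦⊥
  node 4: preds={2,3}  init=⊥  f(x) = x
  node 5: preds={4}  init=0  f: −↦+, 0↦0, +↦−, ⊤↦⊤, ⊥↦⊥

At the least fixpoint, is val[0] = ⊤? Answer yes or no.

Worklist (13 pops):
  #1 pop 0: in=⊥ → ⊥ (no change)
  #2 pop 1: in=0 → 0 (was ⊥); enqueue []
  #3 pop 2: in=⊥ → ⊥ (no change)
  #4 pop 3: in=⊥ → − (no change)
  #5 pop 4: in=− → − (was ⊥); enqueue [0,2]
  #6 pop 5: in=− → ⊤ (was 0); enqueue [1]
  #7 pop 0: in=− → + (was ⊥); enqueue []
  #8 pop 2: in=⊤ → ⊤ (was ⊥); enqueue [4]
  #9 pop 1: in=⊤ → ⊤ (was 0); enqueue []
  #10 pop 4: in=⊤ → ⊤ (was −); enqueue [0,2,5]
  #11 pop 0: in=⊤ → ⊤ (was +); enqueue []
  #12 pop 2: in=⊤ → ⊤ (no change)
  #13 pop 5: in=⊤ → ⊤ (no change)

Fixpoint:
  val[0] = ⊤
  val[1] = ⊤
  val[2] = ⊤
  val[3] = −
  val[4] = ⊤
  val[5] = ⊤

yes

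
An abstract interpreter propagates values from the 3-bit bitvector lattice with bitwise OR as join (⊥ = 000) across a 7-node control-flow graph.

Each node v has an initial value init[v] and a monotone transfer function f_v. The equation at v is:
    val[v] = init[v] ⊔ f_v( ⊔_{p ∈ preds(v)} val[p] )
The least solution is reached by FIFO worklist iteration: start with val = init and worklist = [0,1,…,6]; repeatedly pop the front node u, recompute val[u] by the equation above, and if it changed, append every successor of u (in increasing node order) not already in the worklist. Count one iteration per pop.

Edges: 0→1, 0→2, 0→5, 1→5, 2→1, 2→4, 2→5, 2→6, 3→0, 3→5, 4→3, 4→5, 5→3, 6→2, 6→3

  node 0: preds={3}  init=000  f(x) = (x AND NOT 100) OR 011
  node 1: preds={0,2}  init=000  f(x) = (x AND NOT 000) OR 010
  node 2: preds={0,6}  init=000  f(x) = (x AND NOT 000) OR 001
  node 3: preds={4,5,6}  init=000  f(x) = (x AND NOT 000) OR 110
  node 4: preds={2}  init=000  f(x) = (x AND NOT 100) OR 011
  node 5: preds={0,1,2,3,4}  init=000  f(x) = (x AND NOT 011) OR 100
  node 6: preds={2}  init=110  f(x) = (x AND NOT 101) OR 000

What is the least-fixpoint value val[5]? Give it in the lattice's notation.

100

Worklist (12 pops):
  #1 pop 0: in=000 → 011 (was 000); enqueue []
  #2 pop 1: in=011 → 011 (was 000); enqueue []
  #3 pop 2: in=111 → 111 (was 000); enqueue [1]
  #4 pop 3: in=110 → 110 (was 000); enqueue [0]
  #5 pop 4: in=111 → 011 (was 000); enqueue [3]
  #6 pop 5: in=111 → 100 (was 000); enqueue []
  #7 pop 6: in=111 → 110 (no change)
  #8 pop 1: in=111 → 111 (was 011); enqueue [5]
  #9 pop 0: in=110 → 011 (no change)
  #10 pop 3: in=111 → 111 (was 110); enqueue [0]
  #11 pop 5: in=111 → 100 (no change)
  #12 pop 0: in=111 → 011 (no change)

Fixpoint:
  val[0] = 011
  val[1] = 111
  val[2] = 111
  val[3] = 111
  val[4] = 011
  val[5] = 100
  val[6] = 110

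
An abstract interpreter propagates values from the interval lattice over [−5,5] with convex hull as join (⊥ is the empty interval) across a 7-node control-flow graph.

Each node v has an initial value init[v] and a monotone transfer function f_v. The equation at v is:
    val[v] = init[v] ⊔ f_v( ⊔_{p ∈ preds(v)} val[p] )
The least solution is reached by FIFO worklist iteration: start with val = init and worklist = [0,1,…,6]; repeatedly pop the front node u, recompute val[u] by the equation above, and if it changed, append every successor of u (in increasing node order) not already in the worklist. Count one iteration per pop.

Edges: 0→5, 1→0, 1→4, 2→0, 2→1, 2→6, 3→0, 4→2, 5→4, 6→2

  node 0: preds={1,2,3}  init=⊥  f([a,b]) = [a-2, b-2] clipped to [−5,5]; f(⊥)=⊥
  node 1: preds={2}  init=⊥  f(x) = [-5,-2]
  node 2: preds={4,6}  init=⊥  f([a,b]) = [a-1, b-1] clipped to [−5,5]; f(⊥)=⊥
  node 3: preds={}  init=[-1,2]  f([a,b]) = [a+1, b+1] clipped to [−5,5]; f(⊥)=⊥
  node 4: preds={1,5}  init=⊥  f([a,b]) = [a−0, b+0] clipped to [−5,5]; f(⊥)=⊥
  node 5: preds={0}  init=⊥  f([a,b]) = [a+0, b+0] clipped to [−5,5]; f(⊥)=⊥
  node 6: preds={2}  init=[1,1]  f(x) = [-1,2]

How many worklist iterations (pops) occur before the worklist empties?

Trace (17 dequeues):
  [1] u=0 | in [-1,2] | out [-3,0] | prev ⊥ | push {}
  [2] u=1 | in ⊥ | out [-5,-2] | prev ⊥ | push {0}
  [3] u=2 | in [1,1] | out [0,0] | prev ⊥ | push {1}
  [4] u=3 | in ⊥ | out [-1,2] | ==
  [5] u=4 | in [-5,-2] | out [-5,-2] | prev ⊥ | push {2}
  [6] u=5 | in [-3,0] | out [-3,0] | prev ⊥ | push {4}
  [7] u=6 | in [0,0] | out [-1,2] | prev [1,1] | push {}
  [8] u=0 | in [-5,2] | out [-5,0] | prev [-3,0] | push {5}
  [9] u=1 | in [0,0] | out [-5,-2] | ==
  [10] u=2 | in [-5,2] | out [-5,1] | prev [0,0] | push {0,1,6}
  [11] u=4 | in [-5,0] | out [-5,0] | prev [-5,-2] | push {2}
  [12] u=5 | in [-5,0] | out [-5,0] | prev [-3,0] | push {4}
  [13] u=0 | in [-5,2] | out [-5,0] | ==
  [14] u=1 | in [-5,1] | out [-5,-2] | ==
  [15] u=6 | in [-5,1] | out [-1,2] | ==
  [16] u=2 | in [-5,2] | out [-5,1] | ==
  [17] u=4 | in [-5,0] | out [-5,0] | ==

Converged values:
  [0] [-5,0]
  [1] [-5,-2]
  [2] [-5,1]
  [3] [-1,2]
  [4] [-5,0]
  [5] [-5,0]
  [6] [-1,2]

17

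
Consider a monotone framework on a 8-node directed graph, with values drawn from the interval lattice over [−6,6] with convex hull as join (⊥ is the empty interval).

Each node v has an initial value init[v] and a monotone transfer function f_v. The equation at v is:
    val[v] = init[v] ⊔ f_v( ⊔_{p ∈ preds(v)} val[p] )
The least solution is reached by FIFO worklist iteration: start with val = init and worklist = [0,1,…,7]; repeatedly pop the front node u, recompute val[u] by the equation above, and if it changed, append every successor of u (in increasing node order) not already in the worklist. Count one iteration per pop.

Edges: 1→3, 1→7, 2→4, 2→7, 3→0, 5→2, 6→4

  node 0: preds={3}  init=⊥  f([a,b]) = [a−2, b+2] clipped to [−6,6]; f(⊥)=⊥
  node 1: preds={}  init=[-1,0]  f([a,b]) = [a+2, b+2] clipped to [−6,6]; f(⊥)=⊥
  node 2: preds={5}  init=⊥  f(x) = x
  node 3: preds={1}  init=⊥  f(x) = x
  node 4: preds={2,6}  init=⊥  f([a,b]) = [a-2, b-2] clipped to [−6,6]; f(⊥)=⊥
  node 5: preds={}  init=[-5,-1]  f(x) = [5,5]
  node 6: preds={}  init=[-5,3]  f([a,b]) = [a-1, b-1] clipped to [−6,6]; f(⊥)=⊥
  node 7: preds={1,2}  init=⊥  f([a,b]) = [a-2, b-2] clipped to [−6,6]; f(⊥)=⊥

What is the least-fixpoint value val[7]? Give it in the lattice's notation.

[-6,3]

Trace (12 dequeues):
  [1] u=0 | in ⊥ | out ⊥ | ==
  [2] u=1 | in ⊥ | out [-1,0] | ==
  [3] u=2 | in [-5,-1] | out [-5,-1] | prev ⊥ | push {}
  [4] u=3 | in [-1,0] | out [-1,0] | prev ⊥ | push {0}
  [5] u=4 | in [-5,3] | out [-6,1] | prev ⊥ | push {}
  [6] u=5 | in ⊥ | out [-5,5] | prev [-5,-1] | push {2}
  [7] u=6 | in ⊥ | out [-5,3] | ==
  [8] u=7 | in [-5,0] | out [-6,-2] | prev ⊥ | push {}
  [9] u=0 | in [-1,0] | out [-3,2] | prev ⊥ | push {}
  [10] u=2 | in [-5,5] | out [-5,5] | prev [-5,-1] | push {4,7}
  [11] u=4 | in [-5,5] | out [-6,3] | prev [-6,1] | push {}
  [12] u=7 | in [-5,5] | out [-6,3] | prev [-6,-2] | push {}

Converged values:
  [0] [-3,2]
  [1] [-1,0]
  [2] [-5,5]
  [3] [-1,0]
  [4] [-6,3]
  [5] [-5,5]
  [6] [-5,3]
  [7] [-6,3]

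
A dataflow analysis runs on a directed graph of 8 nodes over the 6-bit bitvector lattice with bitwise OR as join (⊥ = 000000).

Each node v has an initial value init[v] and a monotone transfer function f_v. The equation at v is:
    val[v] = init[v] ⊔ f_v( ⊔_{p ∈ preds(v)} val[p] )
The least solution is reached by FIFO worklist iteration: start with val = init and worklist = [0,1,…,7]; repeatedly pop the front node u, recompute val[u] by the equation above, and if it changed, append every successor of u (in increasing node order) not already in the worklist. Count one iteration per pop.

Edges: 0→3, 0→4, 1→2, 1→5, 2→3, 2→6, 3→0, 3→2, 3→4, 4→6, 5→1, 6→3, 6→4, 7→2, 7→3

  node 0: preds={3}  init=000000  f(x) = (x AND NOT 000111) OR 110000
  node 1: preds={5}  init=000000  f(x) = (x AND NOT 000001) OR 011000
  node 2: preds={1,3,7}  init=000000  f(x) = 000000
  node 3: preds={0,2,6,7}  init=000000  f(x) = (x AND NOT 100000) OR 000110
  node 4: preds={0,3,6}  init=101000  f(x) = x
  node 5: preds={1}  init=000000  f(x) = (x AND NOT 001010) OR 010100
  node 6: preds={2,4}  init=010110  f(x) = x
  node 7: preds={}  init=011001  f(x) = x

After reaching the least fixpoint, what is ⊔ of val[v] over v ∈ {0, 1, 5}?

Trace (15 dequeues):
  [1] u=0 | in 000000 | out 110000 | prev 000000 | push {}
  [2] u=1 | in 000000 | out 011000 | prev 000000 | push {}
  [3] u=2 | in 011001 | out 000000 | ==
  [4] u=3 | in 111111 | out 011111 | prev 000000 | push {0,2}
  [5] u=4 | in 111111 | out 111111 | prev 101000 | push {}
  [6] u=5 | in 011000 | out 010100 | prev 000000 | push {1}
  [7] u=6 | in 111111 | out 111111 | prev 010110 | push {3,4}
  [8] u=7 | in 000000 | out 011001 | ==
  [9] u=0 | in 011111 | out 111000 | prev 110000 | push {}
  [10] u=2 | in 011111 | out 000000 | ==
  [11] u=1 | in 010100 | out 011100 | prev 011000 | push {2,5}
  [12] u=3 | in 111111 | out 011111 | ==
  [13] u=4 | in 111111 | out 111111 | ==
  [14] u=2 | in 011111 | out 000000 | ==
  [15] u=5 | in 011100 | out 010100 | ==

Converged values:
  [0] 111000
  [1] 011100
  [2] 000000
  [3] 011111
  [4] 111111
  [5] 010100
  [6] 111111
  [7] 011001

111100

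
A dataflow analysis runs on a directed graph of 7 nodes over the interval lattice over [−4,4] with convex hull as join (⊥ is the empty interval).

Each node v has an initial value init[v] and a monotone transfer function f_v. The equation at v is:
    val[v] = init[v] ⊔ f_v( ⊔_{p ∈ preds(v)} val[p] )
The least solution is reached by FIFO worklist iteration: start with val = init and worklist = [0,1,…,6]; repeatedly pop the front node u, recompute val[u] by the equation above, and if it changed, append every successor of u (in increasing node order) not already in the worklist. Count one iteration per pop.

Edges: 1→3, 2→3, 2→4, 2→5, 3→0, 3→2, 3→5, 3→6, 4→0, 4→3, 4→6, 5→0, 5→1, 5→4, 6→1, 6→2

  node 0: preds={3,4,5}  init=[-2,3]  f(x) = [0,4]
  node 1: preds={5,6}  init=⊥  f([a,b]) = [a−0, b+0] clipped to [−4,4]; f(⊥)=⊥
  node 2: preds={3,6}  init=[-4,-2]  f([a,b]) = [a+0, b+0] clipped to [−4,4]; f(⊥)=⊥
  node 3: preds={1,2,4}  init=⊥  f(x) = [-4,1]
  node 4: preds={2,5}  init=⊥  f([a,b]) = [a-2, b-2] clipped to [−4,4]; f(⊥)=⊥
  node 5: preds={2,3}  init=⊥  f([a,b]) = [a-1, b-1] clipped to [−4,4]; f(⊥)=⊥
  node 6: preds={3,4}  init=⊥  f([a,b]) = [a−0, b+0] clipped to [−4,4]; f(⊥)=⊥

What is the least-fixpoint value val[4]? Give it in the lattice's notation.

[-4,-1]

Worklist (16 pops):
  #1 pop 0: in=⊥ → [-2,4] (was [-2,3]); enqueue []
  #2 pop 1: in=⊥ → ⊥ (no change)
  #3 pop 2: in=⊥ → [-4,-2] (no change)
  #4 pop 3: in=[-4,-2] → [-4,1] (was ⊥); enqueue [0,2]
  #5 pop 4: in=[-4,-2] → [-4,-4] (was ⊥); enqueue [3]
  #6 pop 5: in=[-4,1] → [-4,0] (was ⊥); enqueue [1,4]
  #7 pop 6: in=[-4,1] → [-4,1] (was ⊥); enqueue []
  #8 pop 0: in=[-4,1] → [-2,4] (no change)
  #9 pop 2: in=[-4,1] → [-4,1] (was [-4,-2]); enqueue [5]
  #10 pop 3: in=[-4,1] → [-4,1] (no change)
  #11 pop 1: in=[-4,1] → [-4,1] (was ⊥); enqueue [3]
  #12 pop 4: in=[-4,1] → [-4,-1] (was [-4,-4]); enqueue [0,6]
  #13 pop 5: in=[-4,1] → [-4,0] (no change)
  #14 pop 3: in=[-4,1] → [-4,1] (no change)
  #15 pop 0: in=[-4,1] → [-2,4] (no change)
  #16 pop 6: in=[-4,1] → [-4,1] (no change)

Fixpoint:
  val[0] = [-2,4]
  val[1] = [-4,1]
  val[2] = [-4,1]
  val[3] = [-4,1]
  val[4] = [-4,-1]
  val[5] = [-4,0]
  val[6] = [-4,1]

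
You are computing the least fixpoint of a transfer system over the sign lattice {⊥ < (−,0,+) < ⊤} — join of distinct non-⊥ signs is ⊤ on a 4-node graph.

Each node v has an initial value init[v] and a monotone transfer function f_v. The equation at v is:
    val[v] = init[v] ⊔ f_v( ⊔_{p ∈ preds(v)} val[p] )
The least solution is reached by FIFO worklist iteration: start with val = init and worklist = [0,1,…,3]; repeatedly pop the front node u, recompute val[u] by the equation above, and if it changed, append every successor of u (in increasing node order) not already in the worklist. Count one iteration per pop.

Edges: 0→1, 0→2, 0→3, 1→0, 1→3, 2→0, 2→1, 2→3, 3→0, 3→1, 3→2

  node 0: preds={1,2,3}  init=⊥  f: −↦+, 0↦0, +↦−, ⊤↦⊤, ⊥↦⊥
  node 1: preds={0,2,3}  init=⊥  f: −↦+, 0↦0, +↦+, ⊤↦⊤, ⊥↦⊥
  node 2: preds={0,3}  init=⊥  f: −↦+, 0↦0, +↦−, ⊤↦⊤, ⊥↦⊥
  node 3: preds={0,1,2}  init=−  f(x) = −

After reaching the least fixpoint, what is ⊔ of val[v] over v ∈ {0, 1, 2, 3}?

⊤

Worklist (8 pops):
  #1 pop 0: in=− → + (was ⊥); enqueue []
  #2 pop 1: in=⊤ → ⊤ (was ⊥); enqueue [0]
  #3 pop 2: in=⊤ → ⊤ (was ⊥); enqueue [1]
  #4 pop 3: in=⊤ → − (no change)
  #5 pop 0: in=⊤ → ⊤ (was +); enqueue [2,3]
  #6 pop 1: in=⊤ → ⊤ (no change)
  #7 pop 2: in=⊤ → ⊤ (no change)
  #8 pop 3: in=⊤ → − (no change)

Fixpoint:
  val[0] = ⊤
  val[1] = ⊤
  val[2] = ⊤
  val[3] = −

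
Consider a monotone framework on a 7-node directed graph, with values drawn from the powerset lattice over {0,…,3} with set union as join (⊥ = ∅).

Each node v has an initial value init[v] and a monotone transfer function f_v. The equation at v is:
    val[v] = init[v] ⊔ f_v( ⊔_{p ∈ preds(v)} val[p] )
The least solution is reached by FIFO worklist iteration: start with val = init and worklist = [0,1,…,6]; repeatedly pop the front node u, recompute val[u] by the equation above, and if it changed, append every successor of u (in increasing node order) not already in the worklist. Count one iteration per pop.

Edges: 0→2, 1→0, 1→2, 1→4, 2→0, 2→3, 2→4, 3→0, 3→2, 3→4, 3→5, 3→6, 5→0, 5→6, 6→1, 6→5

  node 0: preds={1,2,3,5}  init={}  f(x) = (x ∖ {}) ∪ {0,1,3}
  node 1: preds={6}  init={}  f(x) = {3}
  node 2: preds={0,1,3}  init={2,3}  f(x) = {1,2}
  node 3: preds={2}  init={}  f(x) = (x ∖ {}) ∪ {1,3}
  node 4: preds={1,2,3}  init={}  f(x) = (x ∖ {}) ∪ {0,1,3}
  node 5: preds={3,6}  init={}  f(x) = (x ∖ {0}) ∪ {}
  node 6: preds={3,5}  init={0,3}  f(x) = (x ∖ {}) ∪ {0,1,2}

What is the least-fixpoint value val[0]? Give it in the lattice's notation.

{0,1,2,3}

Worklist (11 pops):
  #1 pop 0: in={2,3} → {0,1,2,3} (was {}); enqueue []
  #2 pop 1: in={0,3} → {3} (was {}); enqueue [0]
  #3 pop 2: in={0,1,2,3} → {1,2,3} (was {2,3}); enqueue []
  #4 pop 3: in={1,2,3} → {1,2,3} (was {}); enqueue [2]
  #5 pop 4: in={1,2,3} → {0,1,2,3} (was {}); enqueue []
  #6 pop 5: in={0,1,2,3} → {1,2,3} (was {}); enqueue []
  #7 pop 6: in={1,2,3} → {0,1,2,3} (was {0,3}); enqueue [1,5]
  #8 pop 0: in={1,2,3} → {0,1,2,3} (no change)
  #9 pop 2: in={0,1,2,3} → {1,2,3} (no change)
  #10 pop 1: in={0,1,2,3} → {3} (no change)
  #11 pop 5: in={0,1,2,3} → {1,2,3} (no change)

Fixpoint:
  val[0] = {0,1,2,3}
  val[1] = {3}
  val[2] = {1,2,3}
  val[3] = {1,2,3}
  val[4] = {0,1,2,3}
  val[5] = {1,2,3}
  val[6] = {0,1,2,3}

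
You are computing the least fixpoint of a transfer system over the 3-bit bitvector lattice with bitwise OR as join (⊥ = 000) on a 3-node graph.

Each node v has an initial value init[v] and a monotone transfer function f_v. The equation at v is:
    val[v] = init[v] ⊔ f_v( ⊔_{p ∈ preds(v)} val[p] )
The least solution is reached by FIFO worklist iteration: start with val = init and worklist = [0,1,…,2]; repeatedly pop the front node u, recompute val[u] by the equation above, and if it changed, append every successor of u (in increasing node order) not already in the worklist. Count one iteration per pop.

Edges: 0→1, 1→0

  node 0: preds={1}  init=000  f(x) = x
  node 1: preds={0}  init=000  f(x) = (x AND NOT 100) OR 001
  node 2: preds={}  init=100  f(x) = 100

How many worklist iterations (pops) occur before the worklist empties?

5

Worklist (5 pops):
  #1 pop 0: in=000 → 000 (no change)
  #2 pop 1: in=000 → 001 (was 000); enqueue [0]
  #3 pop 2: in=000 → 100 (no change)
  #4 pop 0: in=001 → 001 (was 000); enqueue [1]
  #5 pop 1: in=001 → 001 (no change)

Fixpoint:
  val[0] = 001
  val[1] = 001
  val[2] = 100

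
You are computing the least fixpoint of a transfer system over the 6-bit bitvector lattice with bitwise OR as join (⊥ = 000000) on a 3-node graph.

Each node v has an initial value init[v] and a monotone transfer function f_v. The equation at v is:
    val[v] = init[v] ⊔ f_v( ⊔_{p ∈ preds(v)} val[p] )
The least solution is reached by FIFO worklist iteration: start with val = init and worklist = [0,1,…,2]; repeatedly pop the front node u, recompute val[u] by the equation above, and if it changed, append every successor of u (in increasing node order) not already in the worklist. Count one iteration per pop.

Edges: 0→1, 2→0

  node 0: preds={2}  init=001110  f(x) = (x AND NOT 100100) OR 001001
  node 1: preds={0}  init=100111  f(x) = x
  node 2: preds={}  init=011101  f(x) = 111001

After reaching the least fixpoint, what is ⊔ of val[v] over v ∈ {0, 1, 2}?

Iteration log — 4 steps:
  step 1. node 0  ⊔preds=011101  new=011111  old=001110  +wl: 
  step 2. node 1  ⊔preds=011111  new=111111  old=100111  +wl: 
  step 3. node 2  ⊔preds=000000  new=111101  old=011101  +wl: 0
  step 4. node 0  ⊔preds=111101  new=011111  stable

Least fixpoint reached:
  node 0: 011111
  node 1: 111111
  node 2: 111101

111111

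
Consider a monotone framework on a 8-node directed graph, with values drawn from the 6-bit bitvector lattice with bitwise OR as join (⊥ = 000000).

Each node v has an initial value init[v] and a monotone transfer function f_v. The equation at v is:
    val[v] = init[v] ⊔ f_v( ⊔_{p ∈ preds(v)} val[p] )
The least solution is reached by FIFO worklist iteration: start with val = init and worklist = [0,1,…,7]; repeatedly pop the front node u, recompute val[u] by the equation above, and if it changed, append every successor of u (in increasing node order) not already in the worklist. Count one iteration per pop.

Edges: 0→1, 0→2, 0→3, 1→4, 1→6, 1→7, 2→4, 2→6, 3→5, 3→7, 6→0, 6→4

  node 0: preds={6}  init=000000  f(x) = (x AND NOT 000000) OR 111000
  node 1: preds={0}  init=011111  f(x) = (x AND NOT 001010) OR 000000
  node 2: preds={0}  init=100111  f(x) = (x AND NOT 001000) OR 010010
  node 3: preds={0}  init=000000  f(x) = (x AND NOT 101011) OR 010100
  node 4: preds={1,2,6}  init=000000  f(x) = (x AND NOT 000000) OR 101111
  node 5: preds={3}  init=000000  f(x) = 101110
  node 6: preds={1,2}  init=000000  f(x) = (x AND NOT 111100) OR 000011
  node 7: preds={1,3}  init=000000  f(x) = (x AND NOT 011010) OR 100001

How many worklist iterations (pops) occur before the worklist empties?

Worklist (13 pops):
  #1 pop 0: in=000000 → 111000 (was 000000); enqueue []
  #2 pop 1: in=111000 → 111111 (was 011111); enqueue []
  #3 pop 2: in=111000 → 110111 (was 100111); enqueue []
  #4 pop 3: in=111000 → 010100 (was 000000); enqueue []
  #5 pop 4: in=111111 → 111111 (was 000000); enqueue []
  #6 pop 5: in=010100 → 101110 (was 000000); enqueue []
  #7 pop 6: in=111111 → 000011 (was 000000); enqueue [0,4]
  #8 pop 7: in=111111 → 100101 (was 000000); enqueue []
  #9 pop 0: in=000011 → 111011 (was 111000); enqueue [1,2,3]
  #10 pop 4: in=111111 → 111111 (no change)
  #11 pop 1: in=111011 → 111111 (no change)
  #12 pop 2: in=111011 → 110111 (no change)
  #13 pop 3: in=111011 → 010100 (no change)

Fixpoint:
  val[0] = 111011
  val[1] = 111111
  val[2] = 110111
  val[3] = 010100
  val[4] = 111111
  val[5] = 101110
  val[6] = 000011
  val[7] = 100101

13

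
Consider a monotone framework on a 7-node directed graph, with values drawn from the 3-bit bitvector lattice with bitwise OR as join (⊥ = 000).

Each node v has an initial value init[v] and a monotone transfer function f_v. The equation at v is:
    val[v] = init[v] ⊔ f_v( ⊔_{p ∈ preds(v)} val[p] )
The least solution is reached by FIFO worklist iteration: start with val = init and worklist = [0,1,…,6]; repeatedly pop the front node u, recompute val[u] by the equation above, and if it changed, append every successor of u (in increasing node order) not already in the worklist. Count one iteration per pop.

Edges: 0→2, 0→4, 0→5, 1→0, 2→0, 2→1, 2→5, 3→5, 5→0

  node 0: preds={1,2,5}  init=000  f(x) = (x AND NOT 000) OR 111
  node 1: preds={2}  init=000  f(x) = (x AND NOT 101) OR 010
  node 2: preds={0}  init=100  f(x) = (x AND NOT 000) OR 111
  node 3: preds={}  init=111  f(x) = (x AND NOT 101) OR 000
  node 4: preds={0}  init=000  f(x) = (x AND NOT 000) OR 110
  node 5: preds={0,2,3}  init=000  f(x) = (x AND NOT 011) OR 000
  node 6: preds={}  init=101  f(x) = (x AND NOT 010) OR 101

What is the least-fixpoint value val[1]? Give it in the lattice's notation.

Iteration log — 9 steps:
  step 1. node 0  ⊔preds=100  new=111  old=000  +wl: 
  step 2. node 1  ⊔preds=100  new=010  old=000  +wl: 0
  step 3. node 2  ⊔preds=111  new=111  old=100  +wl: 1
  step 4. node 3  ⊔preds=000  new=111  stable
  step 5. node 4  ⊔preds=111  new=111  old=000  +wl: 
  step 6. node 5  ⊔preds=111  new=100  old=000  +wl: 
  step 7. node 6  ⊔preds=000  new=101  stable
  step 8. node 0  ⊔preds=111  new=111  stable
  step 9. node 1  ⊔preds=111  new=010  stable

Least fixpoint reached:
  node 0: 111
  node 1: 010
  node 2: 111
  node 3: 111
  node 4: 111
  node 5: 100
  node 6: 101

010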